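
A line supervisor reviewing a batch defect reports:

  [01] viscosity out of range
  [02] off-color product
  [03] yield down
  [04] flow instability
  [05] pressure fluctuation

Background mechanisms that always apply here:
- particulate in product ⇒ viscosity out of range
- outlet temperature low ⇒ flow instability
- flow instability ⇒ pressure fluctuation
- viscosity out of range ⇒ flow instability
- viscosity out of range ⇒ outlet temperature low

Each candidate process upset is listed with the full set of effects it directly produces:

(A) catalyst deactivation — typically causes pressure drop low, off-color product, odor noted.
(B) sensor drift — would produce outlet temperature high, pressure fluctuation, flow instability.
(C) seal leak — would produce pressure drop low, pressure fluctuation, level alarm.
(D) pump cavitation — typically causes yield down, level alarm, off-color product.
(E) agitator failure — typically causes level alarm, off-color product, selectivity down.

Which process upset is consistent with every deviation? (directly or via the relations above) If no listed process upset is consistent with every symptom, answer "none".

Testing each hypothesis:
(A) catalyst deactivation — viscosity out of range -; off-color product +; yield down -; flow instability -; pressure fluctuation -
(B) sensor drift — viscosity out of range -; off-color product -; yield down -; flow instability +; pressure fluctuation +
(C) seal leak — does not account for viscosity out of range, off-color product, yield down, flow instability
(D) pump cavitation — viscosity out of range -; off-color product +; yield down +; flow instability -; pressure fluctuation -
(E) agitator failure — does not account for viscosity out of range, yield down, flow instability, pressure fluctuation
None of the listed candidates fits everything.

none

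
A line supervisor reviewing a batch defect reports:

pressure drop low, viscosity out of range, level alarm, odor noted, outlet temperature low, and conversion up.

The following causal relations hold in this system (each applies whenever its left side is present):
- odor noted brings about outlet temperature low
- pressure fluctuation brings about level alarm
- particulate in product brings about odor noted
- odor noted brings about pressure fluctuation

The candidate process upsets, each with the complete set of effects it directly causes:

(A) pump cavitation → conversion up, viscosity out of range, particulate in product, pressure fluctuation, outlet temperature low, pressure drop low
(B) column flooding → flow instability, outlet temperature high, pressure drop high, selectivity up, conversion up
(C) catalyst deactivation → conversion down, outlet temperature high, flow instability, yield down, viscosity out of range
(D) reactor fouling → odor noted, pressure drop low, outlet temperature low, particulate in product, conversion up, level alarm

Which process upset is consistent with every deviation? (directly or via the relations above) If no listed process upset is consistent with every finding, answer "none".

A

Checking each candidate against the observations:
(A) pump cavitation — pressure drop low yes; viscosity out of range yes; level alarm yes (by pressure fluctuation → level alarm); odor noted yes (by particulate in product → odor noted); outlet temperature low yes; conversion up yes
(B) column flooding — pressure drop low NO; viscosity out of range NO; level alarm NO; odor noted NO; outlet temperature low NO; conversion up yes
(C) catalyst deactivation — pressure drop low NO; viscosity out of range yes; level alarm NO; odor noted NO; outlet temperature low NO; conversion up NO
(D) reactor fouling — pressure drop low yes; viscosity out of range NO; level alarm yes; odor noted yes; outlet temperature low yes; conversion up yes
(A) alone accounts for all the evidence.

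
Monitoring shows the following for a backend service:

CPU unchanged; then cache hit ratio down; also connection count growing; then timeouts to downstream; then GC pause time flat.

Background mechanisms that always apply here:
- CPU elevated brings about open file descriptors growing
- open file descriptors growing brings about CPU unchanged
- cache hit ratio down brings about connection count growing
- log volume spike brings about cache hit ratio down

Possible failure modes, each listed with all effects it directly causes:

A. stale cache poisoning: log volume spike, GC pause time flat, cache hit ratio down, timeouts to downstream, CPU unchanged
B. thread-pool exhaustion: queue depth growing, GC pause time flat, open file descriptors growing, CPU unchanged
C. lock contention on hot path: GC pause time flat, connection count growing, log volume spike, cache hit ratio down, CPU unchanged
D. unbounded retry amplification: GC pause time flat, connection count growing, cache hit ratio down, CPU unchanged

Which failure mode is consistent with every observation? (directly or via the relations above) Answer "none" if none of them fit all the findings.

Per-candidate check:
(A) stale cache poisoning — CPU unchanged ✓; cache hit ratio down ✓; connection count growing ✓ (by cache hit ratio down → connection count growing); timeouts to downstream ✓; GC pause time flat ✓
(B) thread-pool exhaustion — CPU unchanged ✓; cache hit ratio down ✗; connection count growing ✗; timeouts to downstream ✗; GC pause time flat ✓
(C) lock contention on hot path — CPU unchanged ✓; cache hit ratio down ✓; connection count growing ✓; timeouts to downstream ✗; GC pause time flat ✓
(D) unbounded retry amplification — CPU unchanged ✓; cache hit ratio down ✓; connection count growing ✓; timeouts to downstream ✗; GC pause time flat ✓
(A) is the only candidate with no mismatches.

A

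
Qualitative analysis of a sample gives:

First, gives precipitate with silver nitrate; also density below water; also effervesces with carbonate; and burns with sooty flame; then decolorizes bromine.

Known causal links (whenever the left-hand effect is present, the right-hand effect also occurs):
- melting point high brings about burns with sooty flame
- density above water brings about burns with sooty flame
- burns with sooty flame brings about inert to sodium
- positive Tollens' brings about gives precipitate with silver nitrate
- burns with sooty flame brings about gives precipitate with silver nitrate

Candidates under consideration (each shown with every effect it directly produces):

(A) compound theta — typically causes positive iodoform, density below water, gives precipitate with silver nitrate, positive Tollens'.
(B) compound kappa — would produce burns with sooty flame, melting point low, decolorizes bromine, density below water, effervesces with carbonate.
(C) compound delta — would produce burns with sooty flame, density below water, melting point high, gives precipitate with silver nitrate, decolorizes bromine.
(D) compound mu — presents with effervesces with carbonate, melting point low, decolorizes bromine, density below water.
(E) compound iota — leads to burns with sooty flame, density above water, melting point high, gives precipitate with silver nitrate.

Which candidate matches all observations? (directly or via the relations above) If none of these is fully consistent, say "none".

Testing each hypothesis:
(A) compound theta — gives precipitate with silver nitrate ✓; density below water ✓; effervesces with carbonate ✗; burns with sooty flame ✗; decolorizes bromine ✗
(B) compound kappa — accounts for every observation (gives precipitate with silver nitrate through burns with sooty flame → gives precipitate with silver nitrate)
(C) compound delta — gives precipitate with silver nitrate ✓; density below water ✓; effervesces with carbonate ✗; burns with sooty flame ✓; decolorizes bromine ✓
(D) compound mu — does not account for gives precipitate with silver nitrate, burns with sooty flame
(E) compound iota — gives precipitate with silver nitrate ✓; density below water ✗; effervesces with carbonate ✗; burns with sooty flame ✓; decolorizes bromine ✗
(B) is the only candidate with no mismatches.

B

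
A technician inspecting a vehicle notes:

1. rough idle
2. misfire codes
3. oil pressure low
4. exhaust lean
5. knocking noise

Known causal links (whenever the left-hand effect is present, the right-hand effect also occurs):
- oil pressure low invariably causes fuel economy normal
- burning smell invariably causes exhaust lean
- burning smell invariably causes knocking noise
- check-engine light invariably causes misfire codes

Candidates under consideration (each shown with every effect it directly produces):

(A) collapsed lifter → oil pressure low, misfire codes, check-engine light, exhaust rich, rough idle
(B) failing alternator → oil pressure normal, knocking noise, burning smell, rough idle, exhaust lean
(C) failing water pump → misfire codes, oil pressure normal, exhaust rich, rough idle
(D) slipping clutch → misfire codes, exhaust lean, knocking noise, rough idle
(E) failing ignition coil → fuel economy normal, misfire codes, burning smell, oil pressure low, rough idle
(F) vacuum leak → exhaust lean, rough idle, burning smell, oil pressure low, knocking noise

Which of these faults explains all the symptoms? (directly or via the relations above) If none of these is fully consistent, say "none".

Per-candidate check:
(A) collapsed lifter — rough idle ✓; misfire codes ✓; oil pressure low ✓; exhaust lean ✗; knocking noise ✗
(B) failing alternator — fails on misfire codes, oil pressure low (predicts oil pressure normal, not oil pressure low)
(C) failing water pump — fails on oil pressure low, exhaust lean, knocking noise (predicts oil pressure normal, not oil pressure low; predicts exhaust rich, not exhaust lean)
(D) slipping clutch — rough idle ✓; misfire codes ✓; oil pressure low ✗; exhaust lean ✓; knocking noise ✓
(E) failing ignition coil — rough idle ✓; misfire codes ✓; oil pressure low ✓; exhaust lean ✓ (through burning smell → exhaust lean); knocking noise ✓ (through burning smell → knocking noise)
(F) vacuum leak — does not account for misfire codes
Only (E) is consistent with every observation.

E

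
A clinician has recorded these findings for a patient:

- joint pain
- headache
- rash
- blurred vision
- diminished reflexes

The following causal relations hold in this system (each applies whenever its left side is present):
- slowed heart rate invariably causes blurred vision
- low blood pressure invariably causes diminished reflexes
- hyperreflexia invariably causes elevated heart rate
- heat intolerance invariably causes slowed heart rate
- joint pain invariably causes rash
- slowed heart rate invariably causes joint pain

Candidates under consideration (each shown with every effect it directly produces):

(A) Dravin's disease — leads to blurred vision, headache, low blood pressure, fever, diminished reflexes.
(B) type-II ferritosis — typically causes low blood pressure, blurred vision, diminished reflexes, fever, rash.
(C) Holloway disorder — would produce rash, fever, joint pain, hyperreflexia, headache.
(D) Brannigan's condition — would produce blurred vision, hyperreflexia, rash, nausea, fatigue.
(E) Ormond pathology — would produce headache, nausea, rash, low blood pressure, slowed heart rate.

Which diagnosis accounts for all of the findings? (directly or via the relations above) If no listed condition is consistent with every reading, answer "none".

E

For each candidate, compare predicted effects to what was observed:
(A) Dravin's disease — does not account for joint pain, rash
(B) type-II ferritosis — does not account for joint pain, headache
(C) Holloway disorder — fails on blurred vision, diminished reflexes (predicts hyperreflexia, not diminished reflexes)
(D) Brannigan's condition — joint pain ✗; headache ✗; rash ✓; blurred vision ✓; diminished reflexes ✗
(E) Ormond pathology — accounts for every observation (joint pain via slowed heart rate → joint pain)
(E) alone accounts for all the evidence.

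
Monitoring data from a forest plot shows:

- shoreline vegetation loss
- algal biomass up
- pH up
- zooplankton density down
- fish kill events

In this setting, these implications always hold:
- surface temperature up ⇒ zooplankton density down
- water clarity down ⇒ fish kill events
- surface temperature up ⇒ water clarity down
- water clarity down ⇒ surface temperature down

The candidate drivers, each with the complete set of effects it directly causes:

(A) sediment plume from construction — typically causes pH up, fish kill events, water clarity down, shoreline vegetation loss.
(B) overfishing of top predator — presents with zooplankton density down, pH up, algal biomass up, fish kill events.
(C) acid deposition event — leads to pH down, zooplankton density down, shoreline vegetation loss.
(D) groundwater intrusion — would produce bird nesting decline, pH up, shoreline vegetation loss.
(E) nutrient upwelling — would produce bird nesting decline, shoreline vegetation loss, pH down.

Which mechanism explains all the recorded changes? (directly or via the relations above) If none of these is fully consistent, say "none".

Testing each hypothesis:
(A) sediment plume from construction — does not account for algal biomass up, zooplankton density down
(B) overfishing of top predator — does not account for shoreline vegetation loss
(C) acid deposition event — shoreline vegetation loss ✓; algal biomass up ✗; pH up ✗; zooplankton density down ✓; fish kill events ✗
(D) groundwater intrusion — shoreline vegetation loss ✓; algal biomass up ✗; pH up ✓; zooplankton density down ✗; fish kill events ✗
(E) nutrient upwelling — fails on algal biomass up, pH up, zooplankton density down, fish kill events (predicts pH down, not pH up)
None of the listed candidates fits everything.

none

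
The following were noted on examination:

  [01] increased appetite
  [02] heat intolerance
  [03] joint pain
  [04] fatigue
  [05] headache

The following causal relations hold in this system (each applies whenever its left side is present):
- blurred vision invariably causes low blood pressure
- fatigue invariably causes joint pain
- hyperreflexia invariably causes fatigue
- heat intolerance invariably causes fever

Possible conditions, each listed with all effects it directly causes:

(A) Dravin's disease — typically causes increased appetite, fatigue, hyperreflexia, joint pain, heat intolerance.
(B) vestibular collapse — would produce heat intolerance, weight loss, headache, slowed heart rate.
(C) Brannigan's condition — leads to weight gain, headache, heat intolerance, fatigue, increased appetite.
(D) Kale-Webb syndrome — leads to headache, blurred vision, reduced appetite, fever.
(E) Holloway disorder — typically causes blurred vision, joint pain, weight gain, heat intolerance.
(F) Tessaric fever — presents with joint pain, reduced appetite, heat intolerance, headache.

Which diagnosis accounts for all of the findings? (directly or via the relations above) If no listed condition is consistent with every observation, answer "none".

C

Per-candidate check:
(A) Dravin's disease — increased appetite +; heat intolerance +; joint pain +; fatigue +; headache -
(B) vestibular collapse — increased appetite -; heat intolerance +; joint pain -; fatigue -; headache +
(C) Brannigan's condition — increased appetite +; heat intolerance +; joint pain + (via fatigue → joint pain); fatigue +; headache +
(D) Kale-Webb syndrome — increased appetite -; heat intolerance -; joint pain -; fatigue -; headache +
(E) Holloway disorder — increased appetite -; heat intolerance +; joint pain +; fatigue -; headache -
(F) Tessaric fever — increased appetite -; heat intolerance +; joint pain +; fatigue -; headache +
(C) alone accounts for all the evidence.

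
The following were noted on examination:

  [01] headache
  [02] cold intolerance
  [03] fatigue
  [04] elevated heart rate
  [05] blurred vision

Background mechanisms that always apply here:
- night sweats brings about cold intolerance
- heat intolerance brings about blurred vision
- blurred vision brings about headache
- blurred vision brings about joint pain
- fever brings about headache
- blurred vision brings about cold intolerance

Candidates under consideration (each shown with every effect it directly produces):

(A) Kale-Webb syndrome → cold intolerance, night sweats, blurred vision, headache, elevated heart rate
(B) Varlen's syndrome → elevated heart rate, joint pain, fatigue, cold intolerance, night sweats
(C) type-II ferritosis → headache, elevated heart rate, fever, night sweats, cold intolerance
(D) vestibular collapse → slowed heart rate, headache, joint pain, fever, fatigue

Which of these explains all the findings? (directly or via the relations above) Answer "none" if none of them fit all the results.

Checking each candidate against the observations:
(A) Kale-Webb syndrome — headache +; cold intolerance +; fatigue -; elevated heart rate +; blurred vision +
(B) Varlen's syndrome — headache -; cold intolerance +; fatigue +; elevated heart rate +; blurred vision -
(C) type-II ferritosis — does not account for fatigue, blurred vision
(D) vestibular collapse — headache +; cold intolerance -; fatigue +; elevated heart rate -; blurred vision -
No candidate is consistent with all observations.

none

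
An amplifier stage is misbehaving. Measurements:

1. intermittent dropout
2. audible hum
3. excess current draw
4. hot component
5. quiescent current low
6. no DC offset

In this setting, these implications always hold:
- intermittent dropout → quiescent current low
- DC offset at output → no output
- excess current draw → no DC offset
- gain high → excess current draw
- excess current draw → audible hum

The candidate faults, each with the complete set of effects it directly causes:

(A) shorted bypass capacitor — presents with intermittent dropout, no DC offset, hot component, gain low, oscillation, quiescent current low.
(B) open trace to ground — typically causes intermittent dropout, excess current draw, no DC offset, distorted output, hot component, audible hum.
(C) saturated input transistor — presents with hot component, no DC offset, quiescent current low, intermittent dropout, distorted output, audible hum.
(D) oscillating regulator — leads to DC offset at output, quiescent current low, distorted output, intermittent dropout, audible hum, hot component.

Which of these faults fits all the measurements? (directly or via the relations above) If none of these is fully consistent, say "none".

B

Per-candidate check:
(A) shorted bypass capacitor — does not account for audible hum, excess current draw
(B) open trace to ground — accounts for every observation (quiescent current low through intermittent dropout → quiescent current low)
(C) saturated input transistor — does not account for excess current draw
(D) oscillating regulator — intermittent dropout +; audible hum +; excess current draw -; hot component +; quiescent current low +; no DC offset -
Only (B) is consistent with every observation.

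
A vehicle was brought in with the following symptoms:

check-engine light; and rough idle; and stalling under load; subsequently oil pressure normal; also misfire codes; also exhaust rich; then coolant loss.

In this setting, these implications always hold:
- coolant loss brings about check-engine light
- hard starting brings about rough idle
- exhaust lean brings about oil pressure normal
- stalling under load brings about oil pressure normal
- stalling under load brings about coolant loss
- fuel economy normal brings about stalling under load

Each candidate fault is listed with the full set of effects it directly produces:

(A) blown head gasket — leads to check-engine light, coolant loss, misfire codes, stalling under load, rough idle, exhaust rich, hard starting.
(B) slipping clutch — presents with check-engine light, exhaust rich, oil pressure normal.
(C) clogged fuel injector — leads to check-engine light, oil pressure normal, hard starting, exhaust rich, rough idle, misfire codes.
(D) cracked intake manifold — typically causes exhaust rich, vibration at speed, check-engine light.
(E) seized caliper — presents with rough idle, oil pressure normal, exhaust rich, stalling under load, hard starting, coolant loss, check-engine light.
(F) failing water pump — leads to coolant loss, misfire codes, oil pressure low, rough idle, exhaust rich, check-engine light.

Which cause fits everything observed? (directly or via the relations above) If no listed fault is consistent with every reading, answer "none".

A

Checking each candidate against the observations:
(A) blown head gasket — accounts for every observation (oil pressure normal through stalling under load → oil pressure normal)
(B) slipping clutch — check-engine light +; rough idle -; stalling under load -; oil pressure normal +; misfire codes -; exhaust rich +; coolant loss -
(C) clogged fuel injector — does not account for stalling under load, coolant loss
(D) cracked intake manifold — does not account for rough idle, stalling under load, oil pressure normal, misfire codes, coolant loss
(E) seized caliper — does not account for misfire codes
(F) failing water pump — fails on stalling under load, oil pressure normal (predicts oil pressure low, not oil pressure normal)
(A) alone accounts for all the evidence.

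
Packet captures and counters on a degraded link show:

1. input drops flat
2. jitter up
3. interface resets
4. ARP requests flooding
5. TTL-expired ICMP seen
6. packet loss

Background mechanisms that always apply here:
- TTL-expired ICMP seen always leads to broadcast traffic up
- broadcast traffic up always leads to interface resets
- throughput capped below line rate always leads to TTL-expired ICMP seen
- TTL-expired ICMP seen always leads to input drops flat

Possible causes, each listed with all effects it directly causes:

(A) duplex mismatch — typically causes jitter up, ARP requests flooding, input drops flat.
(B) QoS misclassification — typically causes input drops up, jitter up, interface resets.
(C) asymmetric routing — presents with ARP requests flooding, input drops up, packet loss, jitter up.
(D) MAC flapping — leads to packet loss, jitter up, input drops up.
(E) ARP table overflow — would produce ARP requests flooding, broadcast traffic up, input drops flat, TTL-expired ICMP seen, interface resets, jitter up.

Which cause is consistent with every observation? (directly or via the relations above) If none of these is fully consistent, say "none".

none

Per-candidate check:
(A) duplex mismatch — input drops flat yes; jitter up yes; interface resets NO; ARP requests flooding yes; TTL-expired ICMP seen NO; packet loss NO
(B) QoS misclassification — fails on input drops flat, ARP requests flooding, TTL-expired ICMP seen, packet loss (predicts input drops up, not input drops flat)
(C) asymmetric routing — input drops flat NO; jitter up yes; interface resets NO; ARP requests flooding yes; TTL-expired ICMP seen NO; packet loss yes
(D) MAC flapping — fails on input drops flat, interface resets, ARP requests flooding, TTL-expired ICMP seen (predicts input drops up, not input drops flat)
(E) ARP table overflow — does not account for packet loss
No candidate is consistent with all observations.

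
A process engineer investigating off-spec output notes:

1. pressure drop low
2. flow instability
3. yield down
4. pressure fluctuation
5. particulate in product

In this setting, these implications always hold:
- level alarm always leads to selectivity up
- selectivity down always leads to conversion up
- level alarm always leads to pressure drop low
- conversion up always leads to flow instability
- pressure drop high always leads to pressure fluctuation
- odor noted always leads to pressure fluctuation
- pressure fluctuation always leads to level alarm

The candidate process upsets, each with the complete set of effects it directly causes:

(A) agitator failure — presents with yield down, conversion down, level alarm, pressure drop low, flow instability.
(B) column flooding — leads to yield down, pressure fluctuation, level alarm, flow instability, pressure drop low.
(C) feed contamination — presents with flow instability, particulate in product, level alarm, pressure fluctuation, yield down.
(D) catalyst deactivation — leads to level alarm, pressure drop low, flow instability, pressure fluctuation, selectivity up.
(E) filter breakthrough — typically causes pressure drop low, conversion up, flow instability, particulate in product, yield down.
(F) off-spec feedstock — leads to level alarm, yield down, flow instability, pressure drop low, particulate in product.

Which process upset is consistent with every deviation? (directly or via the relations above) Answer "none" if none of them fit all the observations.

C

Checking each candidate against the observations:
(A) agitator failure — pressure drop low yes; flow instability yes; yield down yes; pressure fluctuation NO; particulate in product NO
(B) column flooding — pressure drop low yes; flow instability yes; yield down yes; pressure fluctuation yes; particulate in product NO
(C) feed contamination — pressure drop low yes (via level alarm → pressure drop low); flow instability yes; yield down yes; pressure fluctuation yes; particulate in product yes
(D) catalyst deactivation — does not account for yield down, particulate in product
(E) filter breakthrough — pressure drop low yes; flow instability yes; yield down yes; pressure fluctuation NO; particulate in product yes
(F) off-spec feedstock — pressure drop low yes; flow instability yes; yield down yes; pressure fluctuation NO; particulate in product yes
(C) alone accounts for all the evidence.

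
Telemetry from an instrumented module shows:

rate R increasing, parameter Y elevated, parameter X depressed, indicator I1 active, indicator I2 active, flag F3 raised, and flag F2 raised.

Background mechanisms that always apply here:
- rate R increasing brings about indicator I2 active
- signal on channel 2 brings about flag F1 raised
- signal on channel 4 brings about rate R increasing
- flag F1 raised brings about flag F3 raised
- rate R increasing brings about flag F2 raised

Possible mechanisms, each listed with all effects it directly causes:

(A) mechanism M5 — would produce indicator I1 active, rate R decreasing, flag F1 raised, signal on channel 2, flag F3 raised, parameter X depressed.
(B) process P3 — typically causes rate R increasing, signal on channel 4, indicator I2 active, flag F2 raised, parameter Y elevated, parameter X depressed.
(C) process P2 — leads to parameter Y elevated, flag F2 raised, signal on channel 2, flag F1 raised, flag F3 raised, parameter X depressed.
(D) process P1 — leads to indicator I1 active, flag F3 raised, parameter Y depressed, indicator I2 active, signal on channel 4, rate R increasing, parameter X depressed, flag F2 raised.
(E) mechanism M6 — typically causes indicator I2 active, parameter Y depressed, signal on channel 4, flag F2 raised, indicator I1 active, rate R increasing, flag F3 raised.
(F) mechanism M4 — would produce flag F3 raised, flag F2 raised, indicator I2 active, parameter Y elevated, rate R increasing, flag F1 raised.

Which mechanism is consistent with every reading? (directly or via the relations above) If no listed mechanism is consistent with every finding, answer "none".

none

Per-candidate check:
(A) mechanism M5 — rate R increasing miss; parameter Y elevated miss; parameter X depressed match; indicator I1 active match; indicator I2 active miss; flag F3 raised match; flag F2 raised miss
(B) process P3 — rate R increasing match; parameter Y elevated match; parameter X depressed match; indicator I1 active miss; indicator I2 active match; flag F3 raised miss; flag F2 raised match
(C) process P2 — rate R increasing miss; parameter Y elevated match; parameter X depressed match; indicator I1 active miss; indicator I2 active miss; flag F3 raised match; flag F2 raised match
(D) process P1 — rate R increasing match; parameter Y elevated miss; parameter X depressed match; indicator I1 active match; indicator I2 active match; flag F3 raised match; flag F2 raised match
(E) mechanism M6 — fails on parameter Y elevated, parameter X depressed (predicts parameter Y depressed, not parameter Y elevated)
(F) mechanism M4 — does not account for parameter X depressed, indicator I1 active
Every candidate fails on at least one observation.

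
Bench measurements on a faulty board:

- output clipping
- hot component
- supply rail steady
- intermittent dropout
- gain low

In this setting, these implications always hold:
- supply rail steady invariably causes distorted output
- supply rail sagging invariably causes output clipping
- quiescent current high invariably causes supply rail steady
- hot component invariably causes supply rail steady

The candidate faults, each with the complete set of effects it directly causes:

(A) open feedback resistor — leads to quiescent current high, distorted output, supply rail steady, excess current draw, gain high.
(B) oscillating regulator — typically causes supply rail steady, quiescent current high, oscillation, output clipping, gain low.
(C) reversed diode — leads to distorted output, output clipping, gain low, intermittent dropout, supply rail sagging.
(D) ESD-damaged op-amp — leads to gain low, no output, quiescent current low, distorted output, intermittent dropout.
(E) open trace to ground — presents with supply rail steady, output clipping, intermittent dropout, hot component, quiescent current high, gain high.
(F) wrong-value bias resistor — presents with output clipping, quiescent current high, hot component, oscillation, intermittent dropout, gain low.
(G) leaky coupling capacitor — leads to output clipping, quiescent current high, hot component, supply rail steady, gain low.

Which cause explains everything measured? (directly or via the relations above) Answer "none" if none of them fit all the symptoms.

Per-candidate check:
(A) open feedback resistor — fails on output clipping, hot component, intermittent dropout, gain low (predicts gain high, not gain low)
(B) oscillating regulator — output clipping ✓; hot component ✗; supply rail steady ✓; intermittent dropout ✗; gain low ✓
(C) reversed diode — fails on hot component, supply rail steady (predicts supply rail sagging, not supply rail steady)
(D) ESD-damaged op-amp — does not account for output clipping, hot component, supply rail steady
(E) open trace to ground — output clipping ✓; hot component ✓; supply rail steady ✓; intermittent dropout ✓; gain low ✗
(F) wrong-value bias resistor — output clipping ✓; hot component ✓; supply rail steady ✓ (through quiescent current high → supply rail steady); intermittent dropout ✓; gain low ✓
(G) leaky coupling capacitor — does not account for intermittent dropout
Only (F) is consistent with every observation.

F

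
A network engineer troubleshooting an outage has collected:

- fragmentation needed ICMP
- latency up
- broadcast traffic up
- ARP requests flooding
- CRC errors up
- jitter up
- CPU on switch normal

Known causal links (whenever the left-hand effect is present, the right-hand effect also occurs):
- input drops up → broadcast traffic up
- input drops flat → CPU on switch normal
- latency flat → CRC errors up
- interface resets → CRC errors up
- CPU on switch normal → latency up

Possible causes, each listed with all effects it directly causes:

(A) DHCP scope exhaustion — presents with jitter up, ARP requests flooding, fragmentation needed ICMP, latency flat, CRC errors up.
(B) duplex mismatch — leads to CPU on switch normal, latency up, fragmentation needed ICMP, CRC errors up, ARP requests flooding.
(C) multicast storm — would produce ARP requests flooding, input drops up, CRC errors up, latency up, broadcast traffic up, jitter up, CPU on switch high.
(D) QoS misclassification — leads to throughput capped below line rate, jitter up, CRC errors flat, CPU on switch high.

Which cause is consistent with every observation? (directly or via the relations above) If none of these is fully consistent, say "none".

For each candidate, compare predicted effects to what was observed:
(A) DHCP scope exhaustion — fails on latency up, broadcast traffic up, CPU on switch normal (predicts latency flat, not latency up)
(B) duplex mismatch — fragmentation needed ICMP ✓; latency up ✓; broadcast traffic up ✗; ARP requests flooding ✓; CRC errors up ✓; jitter up ✗; CPU on switch normal ✓
(C) multicast storm — fails on fragmentation needed ICMP, CPU on switch normal (predicts CPU on switch high, not CPU on switch normal)
(D) QoS misclassification — fragmentation needed ICMP ✗; latency up ✗; broadcast traffic up ✗; ARP requests flooding ✗; CRC errors up ✗; jitter up ✓; CPU on switch normal ✗
Every candidate fails on at least one observation.

none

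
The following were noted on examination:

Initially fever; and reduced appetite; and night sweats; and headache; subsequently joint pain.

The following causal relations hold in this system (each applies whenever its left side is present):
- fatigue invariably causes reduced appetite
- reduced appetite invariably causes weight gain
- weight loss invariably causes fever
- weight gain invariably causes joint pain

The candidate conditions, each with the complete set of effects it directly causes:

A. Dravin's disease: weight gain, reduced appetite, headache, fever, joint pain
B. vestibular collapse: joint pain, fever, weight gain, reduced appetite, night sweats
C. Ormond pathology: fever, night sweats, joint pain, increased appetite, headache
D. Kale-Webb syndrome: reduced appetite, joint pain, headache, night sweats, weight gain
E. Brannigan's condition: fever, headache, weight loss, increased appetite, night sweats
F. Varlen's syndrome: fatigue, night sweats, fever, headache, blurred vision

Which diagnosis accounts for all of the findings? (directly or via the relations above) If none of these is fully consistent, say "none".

F

Per-candidate check:
(A) Dravin's disease — does not account for night sweats
(B) vestibular collapse — fever match; reduced appetite match; night sweats match; headache miss; joint pain match
(C) Ormond pathology — fever match; reduced appetite miss; night sweats match; headache match; joint pain match
(D) Kale-Webb syndrome — does not account for fever
(E) Brannigan's condition — fails on reduced appetite, joint pain (predicts increased appetite, not reduced appetite)
(F) Varlen's syndrome — fever match; reduced appetite match (through fatigue → reduced appetite); night sweats match; headache match; joint pain match (through fatigue → reduced appetite → weight gain → joint pain)
(F) is the only candidate with no mismatches.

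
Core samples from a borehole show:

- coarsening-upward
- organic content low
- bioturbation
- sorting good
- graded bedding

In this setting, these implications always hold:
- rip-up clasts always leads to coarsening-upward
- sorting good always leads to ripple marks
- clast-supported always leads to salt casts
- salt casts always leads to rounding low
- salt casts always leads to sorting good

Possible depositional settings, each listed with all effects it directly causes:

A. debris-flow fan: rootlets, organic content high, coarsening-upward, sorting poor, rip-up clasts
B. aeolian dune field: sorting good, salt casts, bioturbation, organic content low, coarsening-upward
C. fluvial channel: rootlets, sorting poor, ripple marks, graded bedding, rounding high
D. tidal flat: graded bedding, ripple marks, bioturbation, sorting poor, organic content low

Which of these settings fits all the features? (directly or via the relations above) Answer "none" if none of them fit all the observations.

Per-candidate check:
(A) debris-flow fan — coarsening-upward ✓; organic content low ✗; bioturbation ✗; sorting good ✗; graded bedding ✗
(B) aeolian dune field — does not account for graded bedding
(C) fluvial channel — fails on coarsening-upward, organic content low, bioturbation, sorting good (predicts sorting poor, not sorting good)
(D) tidal flat — fails on coarsening-upward, sorting good (predicts sorting poor, not sorting good)
Every candidate fails on at least one observation.

none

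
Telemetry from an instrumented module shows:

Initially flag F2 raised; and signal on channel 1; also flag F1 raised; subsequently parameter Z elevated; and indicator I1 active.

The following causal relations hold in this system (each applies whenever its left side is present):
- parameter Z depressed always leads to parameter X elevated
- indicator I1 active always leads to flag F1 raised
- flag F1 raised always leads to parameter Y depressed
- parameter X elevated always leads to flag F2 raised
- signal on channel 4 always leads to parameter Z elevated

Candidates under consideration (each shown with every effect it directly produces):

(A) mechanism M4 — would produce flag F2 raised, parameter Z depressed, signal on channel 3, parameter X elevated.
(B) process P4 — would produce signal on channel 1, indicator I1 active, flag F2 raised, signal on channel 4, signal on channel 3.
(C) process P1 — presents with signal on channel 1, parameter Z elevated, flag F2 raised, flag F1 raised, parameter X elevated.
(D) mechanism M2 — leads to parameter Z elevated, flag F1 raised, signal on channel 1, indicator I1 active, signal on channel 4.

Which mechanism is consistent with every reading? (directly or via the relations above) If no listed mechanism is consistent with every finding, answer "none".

Testing each hypothesis:
(A) mechanism M4 — fails on signal on channel 1, flag F1 raised, parameter Z elevated, indicator I1 active (predicts parameter Z depressed, not parameter Z elevated)
(B) process P4 — flag F2 raised yes; signal on channel 1 yes; flag F1 raised yes (via indicator I1 active → flag F1 raised); parameter Z elevated yes (via signal on channel 4 → parameter Z elevated); indicator I1 active yes
(C) process P1 — does not account for indicator I1 active
(D) mechanism M2 — flag F2 raised NO; signal on channel 1 yes; flag F1 raised yes; parameter Z elevated yes; indicator I1 active yes
Only (B) is consistent with every observation.

B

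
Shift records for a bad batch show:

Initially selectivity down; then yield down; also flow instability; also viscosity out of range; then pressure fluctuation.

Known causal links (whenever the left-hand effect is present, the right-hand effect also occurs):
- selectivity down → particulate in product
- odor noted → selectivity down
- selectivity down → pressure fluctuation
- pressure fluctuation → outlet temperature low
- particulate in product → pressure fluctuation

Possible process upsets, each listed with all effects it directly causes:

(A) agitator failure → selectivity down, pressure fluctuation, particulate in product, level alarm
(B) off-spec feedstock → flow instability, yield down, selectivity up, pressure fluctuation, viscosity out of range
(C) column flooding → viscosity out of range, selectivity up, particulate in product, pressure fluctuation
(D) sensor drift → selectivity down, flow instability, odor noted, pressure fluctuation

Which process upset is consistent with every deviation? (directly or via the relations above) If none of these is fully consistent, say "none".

none

For each candidate, compare predicted effects to what was observed:
(A) agitator failure — does not account for yield down, flow instability, viscosity out of range
(B) off-spec feedstock — fails on selectivity down (predicts selectivity up, not selectivity down)
(C) column flooding — selectivity down NO; yield down NO; flow instability NO; viscosity out of range yes; pressure fluctuation yes
(D) sensor drift — selectivity down yes; yield down NO; flow instability yes; viscosity out of range NO; pressure fluctuation yes
None of the listed candidates fits everything.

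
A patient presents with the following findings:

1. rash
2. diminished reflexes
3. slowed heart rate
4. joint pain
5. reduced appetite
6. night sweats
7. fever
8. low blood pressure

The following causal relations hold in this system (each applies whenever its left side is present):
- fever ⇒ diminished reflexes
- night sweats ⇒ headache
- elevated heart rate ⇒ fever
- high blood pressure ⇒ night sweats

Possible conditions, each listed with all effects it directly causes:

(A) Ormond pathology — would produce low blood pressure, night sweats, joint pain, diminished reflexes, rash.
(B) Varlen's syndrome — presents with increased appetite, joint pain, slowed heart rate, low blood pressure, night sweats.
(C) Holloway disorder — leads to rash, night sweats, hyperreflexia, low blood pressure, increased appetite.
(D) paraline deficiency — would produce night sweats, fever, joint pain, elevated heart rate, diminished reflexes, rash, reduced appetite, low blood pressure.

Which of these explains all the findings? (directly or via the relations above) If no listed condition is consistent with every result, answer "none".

Checking each candidate against the observations:
(A) Ormond pathology — does not account for slowed heart rate, reduced appetite, fever
(B) Varlen's syndrome — rash -; diminished reflexes -; slowed heart rate +; joint pain +; reduced appetite -; night sweats +; fever -; low blood pressure +
(C) Holloway disorder — fails on diminished reflexes, slowed heart rate, joint pain, reduced appetite, fever (predicts hyperreflexia, not diminished reflexes; predicts increased appetite, not reduced appetite)
(D) paraline deficiency — fails on slowed heart rate (predicts elevated heart rate, not slowed heart rate)
Every candidate fails on at least one observation.

none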